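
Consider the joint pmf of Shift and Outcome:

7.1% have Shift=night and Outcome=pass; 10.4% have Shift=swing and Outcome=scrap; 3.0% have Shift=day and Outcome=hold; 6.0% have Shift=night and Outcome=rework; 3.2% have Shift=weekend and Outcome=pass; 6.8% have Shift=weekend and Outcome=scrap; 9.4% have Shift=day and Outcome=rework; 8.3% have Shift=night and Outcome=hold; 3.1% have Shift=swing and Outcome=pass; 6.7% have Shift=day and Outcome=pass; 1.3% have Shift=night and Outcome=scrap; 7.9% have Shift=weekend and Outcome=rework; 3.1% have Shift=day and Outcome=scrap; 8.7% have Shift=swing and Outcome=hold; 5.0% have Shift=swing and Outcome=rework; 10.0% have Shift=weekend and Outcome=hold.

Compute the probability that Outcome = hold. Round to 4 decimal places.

P(Outcome=hold) = 0.030 + 0.087 + 0.083 + 0.100 = 0.300.

0.3000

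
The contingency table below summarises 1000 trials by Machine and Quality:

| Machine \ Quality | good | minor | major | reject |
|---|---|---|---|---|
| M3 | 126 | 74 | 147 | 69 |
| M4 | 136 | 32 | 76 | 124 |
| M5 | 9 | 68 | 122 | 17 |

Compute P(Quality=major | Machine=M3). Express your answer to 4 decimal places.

0.3534

Total with Machine=M3: 126 + 74 + 147 + 69 = 416.
P(Quality=major | Machine=M3) = 147/416 = 0.3534.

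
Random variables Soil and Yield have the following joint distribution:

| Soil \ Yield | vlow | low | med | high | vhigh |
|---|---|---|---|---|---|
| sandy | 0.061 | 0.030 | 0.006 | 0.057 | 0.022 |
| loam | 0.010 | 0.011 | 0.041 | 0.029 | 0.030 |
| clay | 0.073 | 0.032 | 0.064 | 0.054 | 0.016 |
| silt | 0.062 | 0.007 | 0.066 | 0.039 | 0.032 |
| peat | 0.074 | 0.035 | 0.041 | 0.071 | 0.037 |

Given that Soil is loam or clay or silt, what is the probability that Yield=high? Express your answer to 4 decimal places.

0.2155

P(Soil=loam) = 0.010 + 0.011 + 0.041 + 0.029 + 0.030 = 0.121.
P(Soil=clay) = 0.073 + 0.032 + 0.064 + 0.054 + 0.016 = 0.239.
P(Soil=silt) = 0.062 + 0.007 + 0.066 + 0.039 + 0.032 = 0.206.
P(Soil ∈ {loam, clay, silt}) = 0.121 + 0.239 + 0.206 = 0.566; P(Yield=high, Soil ∈ {loam, clay, silt}) = 0.029 + 0.054 + 0.039 = 0.122.
P(Yield=high | Soil ∈ {loam, clay, silt}) = 0.122/0.566 = 0.2155.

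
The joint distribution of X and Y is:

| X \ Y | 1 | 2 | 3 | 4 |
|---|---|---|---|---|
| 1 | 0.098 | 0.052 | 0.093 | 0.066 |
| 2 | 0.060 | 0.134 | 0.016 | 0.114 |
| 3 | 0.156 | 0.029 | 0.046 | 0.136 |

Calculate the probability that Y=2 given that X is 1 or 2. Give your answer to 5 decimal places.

0.29384

P(X=1) = 0.098 + 0.052 + 0.093 + 0.066 = 0.309.
P(X=2) = 0.060 + 0.134 + 0.016 + 0.114 = 0.324.
P(X ∈ {1, 2}) = 0.309 + 0.324 = 0.633; P(Y=2, X ∈ {1, 2}) = 0.052 + 0.134 = 0.186.
P(Y=2 | X ∈ {1, 2}) = 0.186/0.633 = 0.29384.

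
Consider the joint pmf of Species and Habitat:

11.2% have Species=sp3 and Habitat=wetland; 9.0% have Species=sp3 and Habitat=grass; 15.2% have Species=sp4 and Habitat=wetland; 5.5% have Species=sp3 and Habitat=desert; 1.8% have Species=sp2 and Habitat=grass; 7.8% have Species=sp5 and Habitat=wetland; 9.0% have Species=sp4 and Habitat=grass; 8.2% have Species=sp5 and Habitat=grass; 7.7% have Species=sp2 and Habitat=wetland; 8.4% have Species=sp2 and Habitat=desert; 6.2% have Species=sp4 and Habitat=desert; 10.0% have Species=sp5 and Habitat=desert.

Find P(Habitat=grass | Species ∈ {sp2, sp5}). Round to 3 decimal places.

P(Species=sp2) = 0.018 + 0.077 + 0.084 = 0.179.
P(Species=sp5) = 0.082 + 0.078 + 0.100 = 0.260.
P(Species ∈ {sp2, sp5}) = 0.179 + 0.260 = 0.439; P(Habitat=grass, Species ∈ {sp2, sp5}) = 0.018 + 0.082 = 0.100.
P(Habitat=grass | Species ∈ {sp2, sp5}) = 0.100/0.439 = 0.228.

0.228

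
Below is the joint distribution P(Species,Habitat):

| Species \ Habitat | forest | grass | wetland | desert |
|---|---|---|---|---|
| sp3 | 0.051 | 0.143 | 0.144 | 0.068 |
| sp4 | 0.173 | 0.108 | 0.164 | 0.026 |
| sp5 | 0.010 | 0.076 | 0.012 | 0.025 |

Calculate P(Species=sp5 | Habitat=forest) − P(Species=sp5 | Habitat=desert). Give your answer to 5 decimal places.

P(Habitat=forest) = 0.051 + 0.173 + 0.010 = 0.234; P(Species=sp5 | Habitat=forest) = 0.010/0.234 = 0.042735.
P(Habitat=desert) = 0.068 + 0.026 + 0.025 = 0.119; P(Species=sp5 | Habitat=desert) = 0.025/0.119 = 0.210084.
Difference = -0.16735.

-0.16735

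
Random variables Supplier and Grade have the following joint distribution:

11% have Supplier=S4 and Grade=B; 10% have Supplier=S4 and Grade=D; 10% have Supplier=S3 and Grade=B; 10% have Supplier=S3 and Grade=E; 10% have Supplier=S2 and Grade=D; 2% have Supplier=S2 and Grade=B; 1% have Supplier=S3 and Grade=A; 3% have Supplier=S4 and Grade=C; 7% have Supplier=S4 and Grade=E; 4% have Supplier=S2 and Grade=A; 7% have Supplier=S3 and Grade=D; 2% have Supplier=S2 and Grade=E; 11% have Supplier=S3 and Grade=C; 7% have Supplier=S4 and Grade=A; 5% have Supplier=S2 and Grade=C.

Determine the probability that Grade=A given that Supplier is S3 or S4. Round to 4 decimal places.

P(Supplier=S3) = 0.01 + 0.10 + 0.11 + 0.07 + 0.10 = 0.39.
P(Supplier=S4) = 0.07 + 0.11 + 0.03 + 0.10 + 0.07 = 0.38.
P(Supplier ∈ {S3, S4}) = 0.39 + 0.38 = 0.77; P(Grade=A, Supplier ∈ {S3, S4}) = 0.01 + 0.07 = 0.08.
P(Grade=A | Supplier ∈ {S3, S4}) = 0.08/0.77 = 0.1039.

0.1039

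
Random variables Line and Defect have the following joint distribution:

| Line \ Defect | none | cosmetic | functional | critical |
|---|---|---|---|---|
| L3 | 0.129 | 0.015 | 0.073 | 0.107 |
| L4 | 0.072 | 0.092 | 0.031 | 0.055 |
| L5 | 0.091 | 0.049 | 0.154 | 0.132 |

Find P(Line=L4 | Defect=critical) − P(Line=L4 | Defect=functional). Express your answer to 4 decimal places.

0.0669

P(Defect=critical) = 0.107 + 0.055 + 0.132 = 0.294; P(Line=L4 | Defect=critical) = 0.055/0.294 = 0.18707.
P(Defect=functional) = 0.073 + 0.031 + 0.154 = 0.258; P(Line=L4 | Defect=functional) = 0.031/0.258 = 0.12016.
Difference = 0.0669.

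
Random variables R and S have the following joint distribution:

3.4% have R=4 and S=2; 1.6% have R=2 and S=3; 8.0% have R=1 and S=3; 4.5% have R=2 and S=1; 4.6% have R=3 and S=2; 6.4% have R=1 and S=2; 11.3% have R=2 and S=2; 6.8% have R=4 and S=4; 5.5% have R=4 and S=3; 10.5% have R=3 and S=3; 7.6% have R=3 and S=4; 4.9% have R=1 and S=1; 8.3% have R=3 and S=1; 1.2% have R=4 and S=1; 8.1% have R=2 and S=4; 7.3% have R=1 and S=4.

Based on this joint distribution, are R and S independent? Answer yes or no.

no

P(R=2) = 0.255 and P(S=3) = 0.256, so their product is 0.06528, but P(R=2, S=3) = 0.016. Since these differ, R and S are not independent.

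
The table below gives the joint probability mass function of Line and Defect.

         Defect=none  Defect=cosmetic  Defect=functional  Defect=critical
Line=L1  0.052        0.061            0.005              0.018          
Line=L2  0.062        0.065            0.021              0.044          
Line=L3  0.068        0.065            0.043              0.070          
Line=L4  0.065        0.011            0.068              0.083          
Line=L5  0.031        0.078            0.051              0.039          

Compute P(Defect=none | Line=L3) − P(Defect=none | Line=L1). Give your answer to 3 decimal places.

P(Line=L3) = 0.068 + 0.065 + 0.043 + 0.070 = 0.246; P(Defect=none | Line=L3) = 0.068/0.246 = 0.2764.
P(Line=L1) = 0.052 + 0.061 + 0.005 + 0.018 = 0.136; P(Defect=none | Line=L1) = 0.052/0.136 = 0.3824.
Difference = -0.106.

-0.106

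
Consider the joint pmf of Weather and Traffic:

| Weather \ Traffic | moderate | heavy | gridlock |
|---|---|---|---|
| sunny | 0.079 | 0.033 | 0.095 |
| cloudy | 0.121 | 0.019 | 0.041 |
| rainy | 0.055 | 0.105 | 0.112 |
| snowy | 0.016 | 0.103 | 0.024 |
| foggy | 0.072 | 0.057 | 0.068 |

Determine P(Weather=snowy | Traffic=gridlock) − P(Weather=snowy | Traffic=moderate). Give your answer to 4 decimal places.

0.0239

P(Traffic=gridlock) = 0.095 + 0.041 + 0.112 + 0.024 + 0.068 = 0.340; P(Weather=snowy | Traffic=gridlock) = 0.024/0.340 = 0.07059.
P(Traffic=moderate) = 0.079 + 0.121 + 0.055 + 0.016 + 0.072 = 0.343; P(Weather=snowy | Traffic=moderate) = 0.016/0.343 = 0.04665.
Difference = 0.0239.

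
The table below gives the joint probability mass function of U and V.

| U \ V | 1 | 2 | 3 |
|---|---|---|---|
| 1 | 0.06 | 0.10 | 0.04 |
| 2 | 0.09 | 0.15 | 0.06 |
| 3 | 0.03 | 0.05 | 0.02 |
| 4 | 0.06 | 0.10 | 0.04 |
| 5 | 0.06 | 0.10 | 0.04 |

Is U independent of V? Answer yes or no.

yes

Every cell satisfies P(U,V) = P(U)·P(V). For instance P(U=3) = 0.10, P(V=2) = 0.50, and 0.10×0.50 = 0.05 matches the joint entry. So U and V are independent.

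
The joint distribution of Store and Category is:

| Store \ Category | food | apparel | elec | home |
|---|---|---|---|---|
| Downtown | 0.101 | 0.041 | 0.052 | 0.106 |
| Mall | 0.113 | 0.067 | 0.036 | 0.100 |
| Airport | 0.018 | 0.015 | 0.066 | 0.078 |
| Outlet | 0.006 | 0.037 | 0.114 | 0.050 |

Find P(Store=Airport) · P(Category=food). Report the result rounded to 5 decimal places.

P(Store=Airport) = 0.018 + 0.015 + 0.066 + 0.078 = 0.177.
P(Category=food) = 0.101 + 0.113 + 0.018 + 0.006 = 0.238.
Product: 0.177 × 0.238 = 0.04213.

0.04213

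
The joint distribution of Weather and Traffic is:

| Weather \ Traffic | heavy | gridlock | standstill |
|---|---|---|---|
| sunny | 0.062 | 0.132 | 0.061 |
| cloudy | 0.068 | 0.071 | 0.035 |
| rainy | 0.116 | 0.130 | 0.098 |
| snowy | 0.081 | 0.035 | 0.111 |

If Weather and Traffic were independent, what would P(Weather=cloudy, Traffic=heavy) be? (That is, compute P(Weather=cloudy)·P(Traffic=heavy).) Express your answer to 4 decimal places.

P(Weather=cloudy) = 0.068 + 0.071 + 0.035 = 0.174.
P(Traffic=heavy) = 0.062 + 0.068 + 0.116 + 0.081 = 0.327.
Product: 0.174 × 0.327 = 0.0569.

0.0569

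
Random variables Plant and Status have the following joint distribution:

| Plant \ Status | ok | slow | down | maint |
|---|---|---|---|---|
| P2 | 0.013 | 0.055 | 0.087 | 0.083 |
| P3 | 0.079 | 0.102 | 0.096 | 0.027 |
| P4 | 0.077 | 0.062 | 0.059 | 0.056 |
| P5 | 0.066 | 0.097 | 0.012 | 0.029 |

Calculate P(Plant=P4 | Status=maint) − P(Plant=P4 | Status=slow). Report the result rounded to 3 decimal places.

P(Status=maint) = 0.083 + 0.027 + 0.056 + 0.029 = 0.195; P(Plant=P4 | Status=maint) = 0.056/0.195 = 0.2872.
P(Status=slow) = 0.055 + 0.102 + 0.062 + 0.097 = 0.316; P(Plant=P4 | Status=slow) = 0.062/0.316 = 0.1962.
Difference = 0.091.

0.091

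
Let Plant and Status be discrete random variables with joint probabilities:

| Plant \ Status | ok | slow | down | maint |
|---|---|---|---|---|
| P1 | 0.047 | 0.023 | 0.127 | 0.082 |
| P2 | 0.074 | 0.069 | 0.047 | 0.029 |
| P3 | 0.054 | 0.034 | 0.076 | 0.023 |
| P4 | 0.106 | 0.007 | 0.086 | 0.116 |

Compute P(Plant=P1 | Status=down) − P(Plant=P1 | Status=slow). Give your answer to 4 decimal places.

0.2050

P(Status=down) = 0.127 + 0.047 + 0.076 + 0.086 = 0.336; P(Plant=P1 | Status=down) = 0.127/0.336 = 0.37798.
P(Status=slow) = 0.023 + 0.069 + 0.034 + 0.007 = 0.133; P(Plant=P1 | Status=slow) = 0.023/0.133 = 0.17293.
Difference = 0.2050.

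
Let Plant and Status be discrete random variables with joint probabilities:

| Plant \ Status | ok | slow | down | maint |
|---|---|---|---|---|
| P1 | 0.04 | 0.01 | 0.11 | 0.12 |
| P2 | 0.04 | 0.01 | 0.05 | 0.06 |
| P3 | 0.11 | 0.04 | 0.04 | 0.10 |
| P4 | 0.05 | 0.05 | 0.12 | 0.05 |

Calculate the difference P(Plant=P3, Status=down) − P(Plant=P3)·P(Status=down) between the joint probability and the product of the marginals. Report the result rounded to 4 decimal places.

-0.0528

P(Plant=P3) = 0.11 + 0.04 + 0.04 + 0.10 = 0.29.
P(Status=down) = 0.11 + 0.05 + 0.04 + 0.12 = 0.32.
P(Plant=P3, Status=down) − P(Plant=P3)P(Status=down) = 0.04 − 0.29×0.32 = -0.0528.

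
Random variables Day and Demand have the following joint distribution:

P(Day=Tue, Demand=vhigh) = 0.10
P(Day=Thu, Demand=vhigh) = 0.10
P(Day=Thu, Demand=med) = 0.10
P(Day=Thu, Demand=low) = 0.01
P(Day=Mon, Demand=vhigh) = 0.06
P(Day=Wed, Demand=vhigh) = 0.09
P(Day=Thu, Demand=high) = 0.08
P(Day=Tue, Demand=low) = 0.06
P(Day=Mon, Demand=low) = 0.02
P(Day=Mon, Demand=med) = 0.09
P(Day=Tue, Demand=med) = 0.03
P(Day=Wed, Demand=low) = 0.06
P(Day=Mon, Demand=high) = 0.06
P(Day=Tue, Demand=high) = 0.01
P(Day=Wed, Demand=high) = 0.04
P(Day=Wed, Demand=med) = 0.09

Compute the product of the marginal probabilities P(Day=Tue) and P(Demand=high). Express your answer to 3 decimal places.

0.038

P(Day=Tue) = 0.06 + 0.03 + 0.01 + 0.10 = 0.20.
P(Demand=high) = 0.06 + 0.01 + 0.04 + 0.08 = 0.19.
Product: 0.20 × 0.19 = 0.038.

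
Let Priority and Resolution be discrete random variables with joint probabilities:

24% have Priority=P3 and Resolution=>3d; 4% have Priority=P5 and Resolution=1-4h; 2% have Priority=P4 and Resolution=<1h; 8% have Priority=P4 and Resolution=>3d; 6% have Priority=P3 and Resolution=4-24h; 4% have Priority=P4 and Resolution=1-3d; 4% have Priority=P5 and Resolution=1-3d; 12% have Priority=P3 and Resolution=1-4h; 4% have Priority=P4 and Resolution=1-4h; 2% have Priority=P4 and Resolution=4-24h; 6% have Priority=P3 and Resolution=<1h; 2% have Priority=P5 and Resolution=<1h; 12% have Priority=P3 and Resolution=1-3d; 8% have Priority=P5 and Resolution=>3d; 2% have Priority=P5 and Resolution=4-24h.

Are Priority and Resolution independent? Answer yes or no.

Every cell satisfies P(Priority,Resolution) = P(Priority)·P(Resolution). For instance P(Priority=P3) = 0.60, P(Resolution=4-24h) = 0.10, and 0.60×0.10 = 0.06 matches the joint entry. So Priority and Resolution are independent.

yes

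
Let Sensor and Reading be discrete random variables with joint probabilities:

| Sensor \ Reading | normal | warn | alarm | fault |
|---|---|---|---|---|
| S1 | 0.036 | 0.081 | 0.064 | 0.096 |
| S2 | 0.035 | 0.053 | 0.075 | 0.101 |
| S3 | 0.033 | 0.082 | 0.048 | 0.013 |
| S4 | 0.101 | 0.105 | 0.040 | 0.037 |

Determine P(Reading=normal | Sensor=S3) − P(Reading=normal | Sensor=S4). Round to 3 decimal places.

P(Sensor=S3) = 0.033 + 0.082 + 0.048 + 0.013 = 0.176; P(Reading=normal | Sensor=S3) = 0.033/0.176 = 0.1875.
P(Sensor=S4) = 0.101 + 0.105 + 0.040 + 0.037 = 0.283; P(Reading=normal | Sensor=S4) = 0.101/0.283 = 0.3569.
Difference = -0.169.

-0.169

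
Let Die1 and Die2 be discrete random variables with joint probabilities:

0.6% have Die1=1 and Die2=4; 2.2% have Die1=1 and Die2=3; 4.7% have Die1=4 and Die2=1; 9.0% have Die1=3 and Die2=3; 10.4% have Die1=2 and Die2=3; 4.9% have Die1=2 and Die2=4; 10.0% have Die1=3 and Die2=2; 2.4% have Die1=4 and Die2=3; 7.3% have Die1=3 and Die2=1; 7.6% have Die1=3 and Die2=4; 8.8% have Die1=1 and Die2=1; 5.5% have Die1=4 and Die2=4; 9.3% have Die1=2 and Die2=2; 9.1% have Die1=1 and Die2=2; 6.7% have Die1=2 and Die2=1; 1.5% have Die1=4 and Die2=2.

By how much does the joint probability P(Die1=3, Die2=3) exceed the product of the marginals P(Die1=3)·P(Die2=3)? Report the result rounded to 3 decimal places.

P(Die1=3) = 0.073 + 0.100 + 0.090 + 0.076 = 0.339.
P(Die2=3) = 0.022 + 0.104 + 0.090 + 0.024 = 0.240.
P(Die1=3, Die2=3) − P(Die1=3)P(Die2=3) = 0.090 − 0.339×0.240 = 0.009.

0.009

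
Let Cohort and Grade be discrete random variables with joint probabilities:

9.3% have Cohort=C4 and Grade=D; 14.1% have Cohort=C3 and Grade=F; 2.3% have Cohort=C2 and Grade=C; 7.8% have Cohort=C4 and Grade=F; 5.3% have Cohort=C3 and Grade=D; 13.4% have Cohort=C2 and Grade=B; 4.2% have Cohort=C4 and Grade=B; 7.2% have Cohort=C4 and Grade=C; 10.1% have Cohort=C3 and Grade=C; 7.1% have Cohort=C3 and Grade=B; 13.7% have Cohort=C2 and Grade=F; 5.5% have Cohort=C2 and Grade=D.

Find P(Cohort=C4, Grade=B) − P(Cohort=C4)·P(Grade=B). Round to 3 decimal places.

P(Cohort=C4) = 0.042 + 0.072 + 0.093 + 0.078 = 0.285.
P(Grade=B) = 0.134 + 0.071 + 0.042 = 0.247.
P(Cohort=C4, Grade=B) − P(Cohort=C4)P(Grade=B) = 0.042 − 0.285×0.247 = -0.028.

-0.028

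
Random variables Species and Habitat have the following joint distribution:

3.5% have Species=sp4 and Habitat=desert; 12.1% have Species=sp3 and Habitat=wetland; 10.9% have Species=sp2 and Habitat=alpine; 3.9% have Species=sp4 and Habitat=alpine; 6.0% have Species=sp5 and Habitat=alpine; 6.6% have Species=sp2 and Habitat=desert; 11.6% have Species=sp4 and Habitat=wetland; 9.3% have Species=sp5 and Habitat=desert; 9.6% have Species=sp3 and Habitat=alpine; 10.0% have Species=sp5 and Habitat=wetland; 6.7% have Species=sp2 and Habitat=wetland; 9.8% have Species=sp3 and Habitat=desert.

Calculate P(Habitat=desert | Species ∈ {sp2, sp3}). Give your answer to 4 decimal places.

P(Species=sp2) = 0.067 + 0.066 + 0.109 = 0.242.
P(Species=sp3) = 0.121 + 0.098 + 0.096 = 0.315.
P(Species ∈ {sp2, sp3}) = 0.242 + 0.315 = 0.557; P(Habitat=desert, Species ∈ {sp2, sp3}) = 0.066 + 0.098 = 0.164.
P(Habitat=desert | Species ∈ {sp2, sp3}) = 0.164/0.557 = 0.2944.

0.2944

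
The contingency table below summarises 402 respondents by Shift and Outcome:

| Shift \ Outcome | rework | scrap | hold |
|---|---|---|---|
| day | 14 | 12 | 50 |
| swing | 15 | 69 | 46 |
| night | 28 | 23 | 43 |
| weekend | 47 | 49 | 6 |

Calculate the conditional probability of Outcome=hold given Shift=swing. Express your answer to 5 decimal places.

0.35385

Total with Shift=swing: 15 + 69 + 46 = 130.
P(Outcome=hold | Shift=swing) = 46/130 = 0.35385.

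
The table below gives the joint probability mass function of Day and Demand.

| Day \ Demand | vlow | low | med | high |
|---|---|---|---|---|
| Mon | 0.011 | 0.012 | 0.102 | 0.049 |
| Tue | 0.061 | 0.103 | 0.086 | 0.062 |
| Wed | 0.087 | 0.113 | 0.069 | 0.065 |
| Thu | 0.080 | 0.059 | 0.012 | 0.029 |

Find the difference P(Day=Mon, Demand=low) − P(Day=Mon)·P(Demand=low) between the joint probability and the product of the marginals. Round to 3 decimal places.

P(Day=Mon) = 0.011 + 0.012 + 0.102 + 0.049 = 0.174.
P(Demand=low) = 0.012 + 0.103 + 0.113 + 0.059 = 0.287.
P(Day=Mon, Demand=low) − P(Day=Mon)P(Demand=low) = 0.012 − 0.174×0.287 = -0.038.

-0.038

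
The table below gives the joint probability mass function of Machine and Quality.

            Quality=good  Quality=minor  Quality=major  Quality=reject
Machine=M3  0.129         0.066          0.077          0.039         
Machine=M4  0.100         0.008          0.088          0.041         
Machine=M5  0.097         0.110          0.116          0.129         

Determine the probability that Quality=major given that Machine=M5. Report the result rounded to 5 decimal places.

0.25664

P(Machine=M5) = 0.097 + 0.110 + 0.116 + 0.129 = 0.452.
P(Quality=major | Machine=M5) = 0.116/0.452 = 0.25664.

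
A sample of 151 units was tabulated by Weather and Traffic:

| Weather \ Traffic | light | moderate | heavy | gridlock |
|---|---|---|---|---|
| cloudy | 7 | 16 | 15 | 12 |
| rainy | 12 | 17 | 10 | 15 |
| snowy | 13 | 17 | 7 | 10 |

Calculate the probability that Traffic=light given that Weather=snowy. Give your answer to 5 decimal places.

Total with Weather=snowy: 13 + 17 + 7 + 10 = 47.
P(Traffic=light | Weather=snowy) = 13/47 = 0.27660.

0.27660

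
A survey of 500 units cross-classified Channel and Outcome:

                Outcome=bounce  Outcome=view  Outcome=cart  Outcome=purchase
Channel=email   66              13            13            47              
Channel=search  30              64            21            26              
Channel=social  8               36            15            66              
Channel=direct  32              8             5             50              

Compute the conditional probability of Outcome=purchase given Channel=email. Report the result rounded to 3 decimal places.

0.338

Total with Channel=email: 66 + 13 + 13 + 47 = 139.
P(Outcome=purchase | Channel=email) = 47/139 = 0.338.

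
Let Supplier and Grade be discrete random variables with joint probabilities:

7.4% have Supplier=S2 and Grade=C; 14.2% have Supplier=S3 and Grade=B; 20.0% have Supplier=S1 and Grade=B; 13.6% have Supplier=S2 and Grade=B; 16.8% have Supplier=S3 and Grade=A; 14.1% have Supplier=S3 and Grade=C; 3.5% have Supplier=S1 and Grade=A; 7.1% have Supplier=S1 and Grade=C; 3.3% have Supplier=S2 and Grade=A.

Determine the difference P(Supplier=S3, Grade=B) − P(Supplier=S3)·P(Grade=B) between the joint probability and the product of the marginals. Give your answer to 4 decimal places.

-0.0736

P(Supplier=S3) = 0.168 + 0.142 + 0.141 = 0.451.
P(Grade=B) = 0.200 + 0.136 + 0.142 = 0.478.
P(Supplier=S3, Grade=B) − P(Supplier=S3)P(Grade=B) = 0.142 − 0.451×0.478 = -0.0736.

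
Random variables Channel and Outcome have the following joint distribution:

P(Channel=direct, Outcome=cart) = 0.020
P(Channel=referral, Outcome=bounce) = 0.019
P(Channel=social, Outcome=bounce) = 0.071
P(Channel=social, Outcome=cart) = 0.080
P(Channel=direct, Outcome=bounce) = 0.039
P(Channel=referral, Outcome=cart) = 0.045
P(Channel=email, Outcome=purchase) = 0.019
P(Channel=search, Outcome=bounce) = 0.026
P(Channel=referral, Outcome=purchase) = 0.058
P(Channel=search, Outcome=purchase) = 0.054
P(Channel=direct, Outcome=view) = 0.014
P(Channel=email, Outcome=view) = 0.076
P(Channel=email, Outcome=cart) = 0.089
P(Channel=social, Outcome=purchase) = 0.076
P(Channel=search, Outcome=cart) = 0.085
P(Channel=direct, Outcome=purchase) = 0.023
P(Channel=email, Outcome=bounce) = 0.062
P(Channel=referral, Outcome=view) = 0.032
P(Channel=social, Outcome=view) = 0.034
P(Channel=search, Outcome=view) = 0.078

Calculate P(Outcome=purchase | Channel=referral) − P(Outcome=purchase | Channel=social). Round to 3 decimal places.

0.085

P(Channel=referral) = 0.019 + 0.032 + 0.045 + 0.058 = 0.154; P(Outcome=purchase | Channel=referral) = 0.058/0.154 = 0.3766.
P(Channel=social) = 0.071 + 0.034 + 0.080 + 0.076 = 0.261; P(Outcome=purchase | Channel=social) = 0.076/0.261 = 0.2912.
Difference = 0.085.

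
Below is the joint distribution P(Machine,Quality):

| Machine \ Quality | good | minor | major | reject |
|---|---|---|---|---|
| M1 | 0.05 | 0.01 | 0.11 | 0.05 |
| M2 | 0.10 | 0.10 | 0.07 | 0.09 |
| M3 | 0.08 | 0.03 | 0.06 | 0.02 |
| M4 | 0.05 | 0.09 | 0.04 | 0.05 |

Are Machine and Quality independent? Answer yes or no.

P(Machine=M1) = 0.22 and P(Quality=major) = 0.28, so their product is 0.0616, but P(Machine=M1, Quality=major) = 0.11. Since these differ, Machine and Quality are not independent.

no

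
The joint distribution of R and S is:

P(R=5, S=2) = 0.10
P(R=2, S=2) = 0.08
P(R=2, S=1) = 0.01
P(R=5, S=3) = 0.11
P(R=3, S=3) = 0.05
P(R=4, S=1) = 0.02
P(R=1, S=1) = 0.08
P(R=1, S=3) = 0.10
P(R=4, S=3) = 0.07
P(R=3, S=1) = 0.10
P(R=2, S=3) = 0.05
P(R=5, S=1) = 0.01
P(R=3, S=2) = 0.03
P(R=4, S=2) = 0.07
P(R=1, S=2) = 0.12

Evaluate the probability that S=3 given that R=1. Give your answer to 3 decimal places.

P(R=1) = 0.08 + 0.12 + 0.10 = 0.30.
P(S=3 | R=1) = 0.10/0.30 = 0.333.

0.333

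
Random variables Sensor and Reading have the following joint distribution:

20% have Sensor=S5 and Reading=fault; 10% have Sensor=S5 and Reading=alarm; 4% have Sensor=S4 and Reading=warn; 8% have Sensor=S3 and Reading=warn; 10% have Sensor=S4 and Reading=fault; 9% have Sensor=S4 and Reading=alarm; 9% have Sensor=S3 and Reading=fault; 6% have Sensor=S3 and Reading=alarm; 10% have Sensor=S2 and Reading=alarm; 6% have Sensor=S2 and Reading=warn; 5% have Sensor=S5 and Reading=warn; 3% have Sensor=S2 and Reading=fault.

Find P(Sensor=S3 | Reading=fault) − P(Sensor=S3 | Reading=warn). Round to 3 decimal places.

-0.134

P(Reading=fault) = 0.03 + 0.09 + 0.10 + 0.20 = 0.42; P(Sensor=S3 | Reading=fault) = 0.09/0.42 = 0.2143.
P(Reading=warn) = 0.06 + 0.08 + 0.04 + 0.05 = 0.23; P(Sensor=S3 | Reading=warn) = 0.08/0.23 = 0.3478.
Difference = -0.134.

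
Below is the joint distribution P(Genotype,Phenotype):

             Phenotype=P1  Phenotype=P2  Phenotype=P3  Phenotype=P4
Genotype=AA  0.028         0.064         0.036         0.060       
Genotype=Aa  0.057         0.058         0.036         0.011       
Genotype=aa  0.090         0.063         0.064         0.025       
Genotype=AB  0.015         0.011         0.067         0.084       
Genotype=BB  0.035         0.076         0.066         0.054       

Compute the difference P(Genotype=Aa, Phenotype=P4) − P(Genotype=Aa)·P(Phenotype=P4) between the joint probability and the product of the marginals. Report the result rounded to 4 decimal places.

P(Genotype=Aa) = 0.057 + 0.058 + 0.036 + 0.011 = 0.162.
P(Phenotype=P4) = 0.060 + 0.011 + 0.025 + 0.084 + 0.054 = 0.234.
P(Genotype=Aa, Phenotype=P4) − P(Genotype=Aa)P(Phenotype=P4) = 0.011 − 0.162×0.234 = -0.0269.

-0.0269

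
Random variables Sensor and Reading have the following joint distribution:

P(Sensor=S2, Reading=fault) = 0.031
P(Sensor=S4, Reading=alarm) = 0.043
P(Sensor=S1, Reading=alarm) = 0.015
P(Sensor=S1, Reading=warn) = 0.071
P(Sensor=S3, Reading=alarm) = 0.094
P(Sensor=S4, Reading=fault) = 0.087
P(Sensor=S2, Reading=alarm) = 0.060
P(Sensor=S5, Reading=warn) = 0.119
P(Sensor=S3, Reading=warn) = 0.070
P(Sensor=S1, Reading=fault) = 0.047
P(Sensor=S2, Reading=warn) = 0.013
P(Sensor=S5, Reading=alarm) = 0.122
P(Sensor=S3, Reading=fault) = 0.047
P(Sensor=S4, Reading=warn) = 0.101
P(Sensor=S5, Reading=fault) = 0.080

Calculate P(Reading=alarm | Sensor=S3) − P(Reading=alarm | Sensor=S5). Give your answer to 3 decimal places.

P(Sensor=S3) = 0.070 + 0.094 + 0.047 = 0.211; P(Reading=alarm | Sensor=S3) = 0.094/0.211 = 0.4455.
P(Sensor=S5) = 0.119 + 0.122 + 0.080 = 0.321; P(Reading=alarm | Sensor=S5) = 0.122/0.321 = 0.3801.
Difference = 0.065.

0.065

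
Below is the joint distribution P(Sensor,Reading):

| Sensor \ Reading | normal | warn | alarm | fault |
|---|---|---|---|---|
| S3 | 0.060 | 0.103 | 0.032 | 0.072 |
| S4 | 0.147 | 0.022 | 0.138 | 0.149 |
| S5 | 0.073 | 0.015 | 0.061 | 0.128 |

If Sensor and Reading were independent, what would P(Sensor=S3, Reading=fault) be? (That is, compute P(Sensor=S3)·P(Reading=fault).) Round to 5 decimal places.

0.09318

P(Sensor=S3) = 0.060 + 0.103 + 0.032 + 0.072 = 0.267.
P(Reading=fault) = 0.072 + 0.149 + 0.128 = 0.349.
Product: 0.267 × 0.349 = 0.09318.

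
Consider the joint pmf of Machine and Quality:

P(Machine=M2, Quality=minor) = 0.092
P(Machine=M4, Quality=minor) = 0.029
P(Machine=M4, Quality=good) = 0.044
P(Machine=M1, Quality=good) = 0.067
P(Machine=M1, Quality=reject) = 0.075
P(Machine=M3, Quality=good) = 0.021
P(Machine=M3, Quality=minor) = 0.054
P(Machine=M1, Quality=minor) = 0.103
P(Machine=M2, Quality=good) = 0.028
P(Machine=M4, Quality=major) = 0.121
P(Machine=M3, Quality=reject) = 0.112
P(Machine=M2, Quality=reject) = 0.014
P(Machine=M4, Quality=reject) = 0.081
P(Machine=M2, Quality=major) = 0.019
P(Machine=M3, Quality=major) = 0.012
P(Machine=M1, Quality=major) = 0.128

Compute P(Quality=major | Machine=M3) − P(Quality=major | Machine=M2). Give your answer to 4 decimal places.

-0.0639

P(Machine=M3) = 0.021 + 0.054 + 0.012 + 0.112 = 0.199; P(Quality=major | Machine=M3) = 0.012/0.199 = 0.06030.
P(Machine=M2) = 0.028 + 0.092 + 0.019 + 0.014 = 0.153; P(Quality=major | Machine=M2) = 0.019/0.153 = 0.12418.
Difference = -0.0639.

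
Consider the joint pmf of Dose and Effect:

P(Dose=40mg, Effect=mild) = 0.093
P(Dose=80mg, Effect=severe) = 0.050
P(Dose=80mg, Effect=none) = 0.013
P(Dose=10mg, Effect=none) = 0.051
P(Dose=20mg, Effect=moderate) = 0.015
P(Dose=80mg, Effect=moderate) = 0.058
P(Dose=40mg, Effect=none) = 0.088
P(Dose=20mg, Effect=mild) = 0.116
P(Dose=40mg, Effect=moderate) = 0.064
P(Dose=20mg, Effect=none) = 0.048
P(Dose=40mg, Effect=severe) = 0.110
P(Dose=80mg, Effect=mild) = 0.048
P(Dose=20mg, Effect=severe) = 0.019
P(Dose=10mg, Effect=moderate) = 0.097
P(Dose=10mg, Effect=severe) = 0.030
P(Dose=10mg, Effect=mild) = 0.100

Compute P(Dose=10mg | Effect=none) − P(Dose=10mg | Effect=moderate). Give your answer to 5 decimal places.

-0.15953

P(Effect=none) = 0.051 + 0.048 + 0.088 + 0.013 = 0.200; P(Dose=10mg | Effect=none) = 0.051/0.200 = 0.255000.
P(Effect=moderate) = 0.097 + 0.015 + 0.064 + 0.058 = 0.234; P(Dose=10mg | Effect=moderate) = 0.097/0.234 = 0.414530.
Difference = -0.15953.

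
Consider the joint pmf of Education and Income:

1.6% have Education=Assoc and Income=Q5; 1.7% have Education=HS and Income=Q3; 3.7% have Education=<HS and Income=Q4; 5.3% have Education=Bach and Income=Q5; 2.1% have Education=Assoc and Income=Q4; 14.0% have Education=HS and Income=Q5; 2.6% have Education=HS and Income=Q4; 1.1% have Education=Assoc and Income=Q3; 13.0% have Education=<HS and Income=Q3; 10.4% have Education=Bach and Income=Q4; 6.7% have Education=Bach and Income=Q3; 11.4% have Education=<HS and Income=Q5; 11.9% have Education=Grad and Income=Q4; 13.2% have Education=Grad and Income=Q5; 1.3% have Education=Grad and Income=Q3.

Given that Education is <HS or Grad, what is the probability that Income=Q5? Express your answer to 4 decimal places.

0.4514

P(Education=<HS) = 0.130 + 0.037 + 0.114 = 0.281.
P(Education=Grad) = 0.013 + 0.119 + 0.132 = 0.264.
P(Education ∈ {<HS, Grad}) = 0.281 + 0.264 = 0.545; P(Income=Q5, Education ∈ {<HS, Grad}) = 0.114 + 0.132 = 0.246.
P(Income=Q5 | Education ∈ {<HS, Grad}) = 0.246/0.545 = 0.4514.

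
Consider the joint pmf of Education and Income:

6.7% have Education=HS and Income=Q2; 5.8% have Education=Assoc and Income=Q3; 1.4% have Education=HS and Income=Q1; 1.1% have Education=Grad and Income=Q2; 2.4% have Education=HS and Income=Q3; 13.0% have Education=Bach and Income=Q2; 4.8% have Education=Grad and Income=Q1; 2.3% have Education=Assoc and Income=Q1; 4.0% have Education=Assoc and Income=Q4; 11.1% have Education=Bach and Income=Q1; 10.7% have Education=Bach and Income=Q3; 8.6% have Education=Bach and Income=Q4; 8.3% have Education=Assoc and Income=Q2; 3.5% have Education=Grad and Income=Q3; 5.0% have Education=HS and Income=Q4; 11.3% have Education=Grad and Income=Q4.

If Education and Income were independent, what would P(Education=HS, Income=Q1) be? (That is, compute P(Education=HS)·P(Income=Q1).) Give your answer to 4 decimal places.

P(Education=HS) = 0.014 + 0.067 + 0.024 + 0.050 = 0.155.
P(Income=Q1) = 0.014 + 0.023 + 0.111 + 0.048 = 0.196.
Product: 0.155 × 0.196 = 0.0304.

0.0304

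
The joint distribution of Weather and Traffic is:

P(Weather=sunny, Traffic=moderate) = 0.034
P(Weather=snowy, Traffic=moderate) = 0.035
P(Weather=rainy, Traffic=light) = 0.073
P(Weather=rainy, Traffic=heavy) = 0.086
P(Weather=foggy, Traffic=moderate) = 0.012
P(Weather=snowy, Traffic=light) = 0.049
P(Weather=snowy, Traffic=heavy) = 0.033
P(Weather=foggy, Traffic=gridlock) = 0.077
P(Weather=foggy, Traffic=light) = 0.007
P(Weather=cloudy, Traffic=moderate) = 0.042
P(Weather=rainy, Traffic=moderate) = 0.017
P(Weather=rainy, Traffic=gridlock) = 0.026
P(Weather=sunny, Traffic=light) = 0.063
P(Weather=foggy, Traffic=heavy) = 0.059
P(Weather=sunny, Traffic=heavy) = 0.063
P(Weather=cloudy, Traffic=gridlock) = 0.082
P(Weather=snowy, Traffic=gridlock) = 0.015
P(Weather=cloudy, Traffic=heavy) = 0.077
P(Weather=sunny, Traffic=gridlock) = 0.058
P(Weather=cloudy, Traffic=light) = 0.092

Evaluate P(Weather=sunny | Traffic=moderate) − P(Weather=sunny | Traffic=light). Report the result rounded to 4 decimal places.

P(Traffic=moderate) = 0.034 + 0.042 + 0.017 + 0.035 + 0.012 = 0.140; P(Weather=sunny | Traffic=moderate) = 0.034/0.140 = 0.24286.
P(Traffic=light) = 0.063 + 0.092 + 0.073 + 0.049 + 0.007 = 0.284; P(Weather=sunny | Traffic=light) = 0.063/0.284 = 0.22183.
Difference = 0.0210.

0.0210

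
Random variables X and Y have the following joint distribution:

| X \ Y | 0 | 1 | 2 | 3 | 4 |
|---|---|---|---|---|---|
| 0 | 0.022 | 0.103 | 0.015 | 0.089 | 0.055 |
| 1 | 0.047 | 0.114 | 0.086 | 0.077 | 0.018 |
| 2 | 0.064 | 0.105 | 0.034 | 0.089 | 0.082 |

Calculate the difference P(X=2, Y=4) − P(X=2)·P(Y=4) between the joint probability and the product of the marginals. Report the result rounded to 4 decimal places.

0.0240

P(X=2) = 0.064 + 0.105 + 0.034 + 0.089 + 0.082 = 0.374.
P(Y=4) = 0.055 + 0.018 + 0.082 = 0.155.
P(X=2, Y=4) − P(X=2)P(Y=4) = 0.082 − 0.374×0.155 = 0.0240.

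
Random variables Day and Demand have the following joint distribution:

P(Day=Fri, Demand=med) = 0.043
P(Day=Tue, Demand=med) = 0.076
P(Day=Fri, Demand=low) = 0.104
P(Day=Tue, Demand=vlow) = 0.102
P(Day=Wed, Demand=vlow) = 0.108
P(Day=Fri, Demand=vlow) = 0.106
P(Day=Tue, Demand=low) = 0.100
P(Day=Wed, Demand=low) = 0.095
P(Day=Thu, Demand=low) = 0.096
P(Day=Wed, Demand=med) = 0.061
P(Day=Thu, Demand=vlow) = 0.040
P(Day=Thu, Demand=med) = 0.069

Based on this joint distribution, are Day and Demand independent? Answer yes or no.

P(Day=Thu) = 0.205 and P(Demand=vlow) = 0.356, so their product is 0.07298, but P(Day=Thu, Demand=vlow) = 0.040. Since these differ, Day and Demand are not independent.

no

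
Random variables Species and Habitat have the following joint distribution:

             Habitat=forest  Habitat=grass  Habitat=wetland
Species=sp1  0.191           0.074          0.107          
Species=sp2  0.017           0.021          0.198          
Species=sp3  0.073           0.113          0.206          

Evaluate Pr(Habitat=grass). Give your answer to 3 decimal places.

0.208

P(Habitat=grass) = 0.074 + 0.021 + 0.113 = 0.208.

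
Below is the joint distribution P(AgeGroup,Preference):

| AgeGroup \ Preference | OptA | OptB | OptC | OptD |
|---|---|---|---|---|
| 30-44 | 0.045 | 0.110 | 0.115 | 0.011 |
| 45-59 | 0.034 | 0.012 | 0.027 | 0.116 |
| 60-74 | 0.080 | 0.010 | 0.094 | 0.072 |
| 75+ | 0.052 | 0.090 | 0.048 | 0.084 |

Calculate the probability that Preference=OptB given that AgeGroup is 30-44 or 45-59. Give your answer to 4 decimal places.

0.2596

P(AgeGroup=30-44) = 0.045 + 0.110 + 0.115 + 0.011 = 0.281.
P(AgeGroup=45-59) = 0.034 + 0.012 + 0.027 + 0.116 = 0.189.
P(AgeGroup ∈ {30-44, 45-59}) = 0.281 + 0.189 = 0.470; P(Preference=OptB, AgeGroup ∈ {30-44, 45-59}) = 0.110 + 0.012 = 0.122.
P(Preference=OptB | AgeGroup ∈ {30-44, 45-59}) = 0.122/0.470 = 0.2596.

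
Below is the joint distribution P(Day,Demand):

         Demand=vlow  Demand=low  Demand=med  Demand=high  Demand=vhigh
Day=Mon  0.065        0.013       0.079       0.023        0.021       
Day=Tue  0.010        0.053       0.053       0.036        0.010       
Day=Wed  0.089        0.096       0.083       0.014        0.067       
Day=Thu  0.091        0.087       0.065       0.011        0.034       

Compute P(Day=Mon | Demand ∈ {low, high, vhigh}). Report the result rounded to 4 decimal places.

P(Demand=low) = 0.013 + 0.053 + 0.096 + 0.087 = 0.249.
P(Demand=high) = 0.023 + 0.036 + 0.014 + 0.011 = 0.084.
P(Demand=vhigh) = 0.021 + 0.010 + 0.067 + 0.034 = 0.132.
P(Demand ∈ {low, high, vhigh}) = 0.249 + 0.084 + 0.132 = 0.465; P(Day=Mon, Demand ∈ {low, high, vhigh}) = 0.013 + 0.023 + 0.021 = 0.057.
P(Day=Mon | Demand ∈ {low, high, vhigh}) = 0.057/0.465 = 0.1226.

0.1226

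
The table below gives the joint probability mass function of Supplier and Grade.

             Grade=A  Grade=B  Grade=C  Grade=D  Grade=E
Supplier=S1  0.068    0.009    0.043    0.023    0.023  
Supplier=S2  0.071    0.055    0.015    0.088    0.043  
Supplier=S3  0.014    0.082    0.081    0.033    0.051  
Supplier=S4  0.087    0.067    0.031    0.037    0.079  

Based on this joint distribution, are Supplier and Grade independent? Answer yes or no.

P(Supplier=S3) = 0.261 and P(Grade=A) = 0.240, so their product is 0.06264, but P(Supplier=S3, Grade=A) = 0.014. Since these differ, Supplier and Grade are not independent.

no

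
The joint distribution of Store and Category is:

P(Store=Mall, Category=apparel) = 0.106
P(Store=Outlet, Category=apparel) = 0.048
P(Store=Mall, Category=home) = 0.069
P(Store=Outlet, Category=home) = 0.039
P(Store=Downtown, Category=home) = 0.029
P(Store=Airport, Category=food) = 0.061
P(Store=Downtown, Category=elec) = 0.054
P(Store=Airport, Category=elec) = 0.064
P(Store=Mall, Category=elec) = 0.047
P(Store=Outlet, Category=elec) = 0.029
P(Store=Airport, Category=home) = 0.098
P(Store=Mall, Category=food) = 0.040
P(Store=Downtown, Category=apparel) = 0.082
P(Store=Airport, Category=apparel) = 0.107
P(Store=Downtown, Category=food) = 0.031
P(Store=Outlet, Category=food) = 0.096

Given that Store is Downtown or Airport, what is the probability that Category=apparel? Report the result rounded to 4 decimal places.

0.3593

P(Store=Downtown) = 0.031 + 0.082 + 0.054 + 0.029 = 0.196.
P(Store=Airport) = 0.061 + 0.107 + 0.064 + 0.098 = 0.330.
P(Store ∈ {Downtown, Airport}) = 0.196 + 0.330 = 0.526; P(Category=apparel, Store ∈ {Downtown, Airport}) = 0.082 + 0.107 = 0.189.
P(Category=apparel | Store ∈ {Downtown, Airport}) = 0.189/0.526 = 0.3593.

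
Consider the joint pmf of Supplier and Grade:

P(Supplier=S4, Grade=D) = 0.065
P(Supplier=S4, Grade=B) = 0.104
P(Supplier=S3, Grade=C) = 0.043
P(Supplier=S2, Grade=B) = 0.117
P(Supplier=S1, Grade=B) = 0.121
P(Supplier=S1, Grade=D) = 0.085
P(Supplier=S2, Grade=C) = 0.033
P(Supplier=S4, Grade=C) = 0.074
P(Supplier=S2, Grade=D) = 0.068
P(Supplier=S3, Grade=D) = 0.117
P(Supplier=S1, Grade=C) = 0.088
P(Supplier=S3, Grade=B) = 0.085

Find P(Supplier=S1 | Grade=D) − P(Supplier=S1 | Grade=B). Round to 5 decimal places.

-0.02964

P(Grade=D) = 0.085 + 0.068 + 0.117 + 0.065 = 0.335; P(Supplier=S1 | Grade=D) = 0.085/0.335 = 0.253731.
P(Grade=B) = 0.121 + 0.117 + 0.085 + 0.104 = 0.427; P(Supplier=S1 | Grade=B) = 0.121/0.427 = 0.283372.
Difference = -0.02964.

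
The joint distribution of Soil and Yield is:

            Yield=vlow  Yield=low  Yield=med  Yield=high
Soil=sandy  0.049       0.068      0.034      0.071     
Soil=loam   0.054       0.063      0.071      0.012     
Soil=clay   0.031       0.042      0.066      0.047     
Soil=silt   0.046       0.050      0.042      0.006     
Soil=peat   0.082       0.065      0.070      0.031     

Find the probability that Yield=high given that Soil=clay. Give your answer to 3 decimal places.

0.253

P(Soil=clay) = 0.031 + 0.042 + 0.066 + 0.047 = 0.186.
P(Yield=high | Soil=clay) = 0.047/0.186 = 0.253.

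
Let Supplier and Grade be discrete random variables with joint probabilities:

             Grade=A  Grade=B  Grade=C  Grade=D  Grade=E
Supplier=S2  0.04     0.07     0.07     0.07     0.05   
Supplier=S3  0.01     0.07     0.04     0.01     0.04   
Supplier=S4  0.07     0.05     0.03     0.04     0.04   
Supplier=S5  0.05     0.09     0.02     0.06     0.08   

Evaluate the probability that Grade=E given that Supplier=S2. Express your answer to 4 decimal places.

0.1667

P(Supplier=S2) = 0.04 + 0.07 + 0.07 + 0.07 + 0.05 = 0.30.
P(Grade=E | Supplier=S2) = 0.05/0.30 = 0.1667.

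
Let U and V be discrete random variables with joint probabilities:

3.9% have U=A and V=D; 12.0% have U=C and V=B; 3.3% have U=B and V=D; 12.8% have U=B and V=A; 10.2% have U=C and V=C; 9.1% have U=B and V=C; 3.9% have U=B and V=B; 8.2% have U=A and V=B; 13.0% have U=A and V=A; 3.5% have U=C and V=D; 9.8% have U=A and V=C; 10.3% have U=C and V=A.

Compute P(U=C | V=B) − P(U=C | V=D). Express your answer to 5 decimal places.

0.17082

P(V=B) = 0.082 + 0.039 + 0.120 = 0.241; P(U=C | V=B) = 0.120/0.241 = 0.497925.
P(V=D) = 0.039 + 0.033 + 0.035 = 0.107; P(U=C | V=D) = 0.035/0.107 = 0.327103.
Difference = 0.17082.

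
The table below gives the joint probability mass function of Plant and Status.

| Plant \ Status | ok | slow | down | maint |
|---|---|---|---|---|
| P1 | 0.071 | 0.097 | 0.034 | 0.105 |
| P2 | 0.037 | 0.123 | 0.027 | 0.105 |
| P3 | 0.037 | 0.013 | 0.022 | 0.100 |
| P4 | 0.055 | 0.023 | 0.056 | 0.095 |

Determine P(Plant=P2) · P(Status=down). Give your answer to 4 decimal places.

0.0406

P(Plant=P2) = 0.037 + 0.123 + 0.027 + 0.105 = 0.292.
P(Status=down) = 0.034 + 0.027 + 0.022 + 0.056 = 0.139.
Product: 0.292 × 0.139 = 0.0406.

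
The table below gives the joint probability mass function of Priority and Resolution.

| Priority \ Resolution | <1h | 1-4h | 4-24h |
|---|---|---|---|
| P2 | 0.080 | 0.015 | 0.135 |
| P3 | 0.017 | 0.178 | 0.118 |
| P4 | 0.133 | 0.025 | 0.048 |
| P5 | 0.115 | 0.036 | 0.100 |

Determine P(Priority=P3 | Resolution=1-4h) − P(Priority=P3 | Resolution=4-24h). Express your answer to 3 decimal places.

0.407

P(Resolution=1-4h) = 0.015 + 0.178 + 0.025 + 0.036 = 0.254; P(Priority=P3 | Resolution=1-4h) = 0.178/0.254 = 0.7008.
P(Resolution=4-24h) = 0.135 + 0.118 + 0.048 + 0.100 = 0.401; P(Priority=P3 | Resolution=4-24h) = 0.118/0.401 = 0.2943.
Difference = 0.407.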